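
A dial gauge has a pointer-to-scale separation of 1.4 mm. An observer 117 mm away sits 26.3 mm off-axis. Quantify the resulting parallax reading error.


error = h * offset / d
= 1.4 * 26.3 / 117
= 0.3147

0.3147


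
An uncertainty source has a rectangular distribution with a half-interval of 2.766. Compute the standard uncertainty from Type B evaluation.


u_B = half_width / sqrt(3)
u_B = 2.766 / 1.7320508
u_B = 1.5970

1.5970


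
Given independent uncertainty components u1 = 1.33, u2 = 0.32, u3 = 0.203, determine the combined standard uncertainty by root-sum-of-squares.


uc = sqrt(1.33^2 + 0.32^2 + 0.203^2)
uc = sqrt(1.912509)
uc = 1.3829

1.3829


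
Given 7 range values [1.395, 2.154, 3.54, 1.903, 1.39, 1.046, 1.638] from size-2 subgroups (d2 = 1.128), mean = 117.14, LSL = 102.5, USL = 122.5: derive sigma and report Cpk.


R_bar = (1.395 + 2.154 + 3.54 + 1.903 + 1.39 + 1.046 + 1.638) / 7 = 1.8665714
sigma = R_bar / d2 = 1.8665714 / 1.128 = 1.6547619
Cp = (USL - LSL)/(6*sigma) = (122.5 - 102.5)/(6*1.6547619) = 2.0144
Cpu = (122.5 - 117.14)/(3*1.6547619) = 1.0797
Cpl = (117.14 - 102.5)/(3*1.6547619) = 2.9491
Cpk = min(Cpu, Cpl) = 1.0797

1.0797


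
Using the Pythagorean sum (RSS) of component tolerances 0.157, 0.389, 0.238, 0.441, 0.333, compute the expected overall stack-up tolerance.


RSS = sqrt(0.157^2 + 0.389^2 + 0.238^2 + 0.441^2 + 0.333^2)
= sqrt(0.537984)
= 0.7335

0.7335


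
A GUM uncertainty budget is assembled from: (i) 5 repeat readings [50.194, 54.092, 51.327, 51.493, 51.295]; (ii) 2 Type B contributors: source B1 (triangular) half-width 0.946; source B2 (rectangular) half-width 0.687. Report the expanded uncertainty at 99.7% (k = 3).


mean = (50.194 + 54.092 + 51.327 + 51.493 + 51.295) / 5 = 51.6802
s = sqrt(sum((x - mean)^2)/(n-1)) = 1.4434111
u_A = s / sqrt(n) = 1.4434111 / sqrt(5) = 0.64551307
u_B1 = 0.946 / sqrt(6) = 0.38620288
u_B2 = 0.687 / sqrt(3) = 0.39663963
uc = sqrt(0.64551307^2 + 0.38620288^2 + 0.39663963^2) = 0.85038978
U = k * uc = 3 * 0.85038978
U = 2.5512

2.5512


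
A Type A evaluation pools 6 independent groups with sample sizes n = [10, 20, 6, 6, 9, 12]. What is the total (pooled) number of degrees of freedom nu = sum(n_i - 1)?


nu = sum_i (n_i - 1)
nu = ((10 - 1) + (20 - 1) + (6 - 1) + (6 - 1) + (9 - 1) + (12 - 1))
nu = 9 + 19 + 5 + 5 + 8 + 11
nu = 57

57


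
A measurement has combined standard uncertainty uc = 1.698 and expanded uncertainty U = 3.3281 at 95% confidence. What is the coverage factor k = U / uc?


k = U / uc
k = 3.3281 / 1.698
k = 1.96

1.96


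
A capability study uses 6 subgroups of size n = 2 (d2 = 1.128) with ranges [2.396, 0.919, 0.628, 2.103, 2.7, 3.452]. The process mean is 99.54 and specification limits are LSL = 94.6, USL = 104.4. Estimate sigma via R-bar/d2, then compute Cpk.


R_bar = (2.396 + 0.919 + 0.628 + 2.103 + 2.7 + 3.452) / 6 = 2.033
sigma = R_bar / d2 = 2.033 / 1.128 = 1.802305
Cp = (USL - LSL)/(6*sigma) = (104.4 - 94.6)/(6*1.802305) = 0.9062
Cpu = (104.4 - 99.54)/(3*1.802305) = 0.8988
Cpl = (99.54 - 94.6)/(3*1.802305) = 0.9136
Cpk = min(Cpu, Cpl) = 0.8988

0.8988


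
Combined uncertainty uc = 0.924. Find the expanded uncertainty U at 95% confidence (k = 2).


U = k * uc
U = 2 * 0.924
U = 1.8480

1.8480


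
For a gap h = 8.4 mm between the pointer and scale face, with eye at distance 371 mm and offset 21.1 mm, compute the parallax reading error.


error = h * offset / d
= 8.4 * 21.1 / 371
= 0.4777

0.4777


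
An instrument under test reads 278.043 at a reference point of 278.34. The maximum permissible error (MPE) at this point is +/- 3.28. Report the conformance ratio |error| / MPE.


e = indication - reference = 278.043 - 278.34 = -0.2970
|e| = 0.2970
ratio = |e| / MPE = 0.2970 / 3.28
ratio = 0.0905

0.0905


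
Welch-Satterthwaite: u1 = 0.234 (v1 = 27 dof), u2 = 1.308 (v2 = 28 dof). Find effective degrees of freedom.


uc = sqrt(u1^2 + u2^2) = sqrt(0.234^2 + 1.308^2) = 1.3287663
v_eff = uc^4 / (u1^4/v1 + u2^4/v2)
= 1.3287663^4 / (0.234^4/27 + 1.308^4/28)
= 3.1174136 / 0.10464875
v_eff = 29.7893

29.7893


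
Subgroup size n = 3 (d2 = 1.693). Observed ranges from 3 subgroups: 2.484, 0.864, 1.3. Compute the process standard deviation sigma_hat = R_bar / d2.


R_bar = (2.484 + 0.864 + 1.3) / 3
R_bar = 4.648 / 3 = 1.5493333
sigma_hat = R_bar / d2 = 1.5493333 / 1.693 = 0.9151

0.9151


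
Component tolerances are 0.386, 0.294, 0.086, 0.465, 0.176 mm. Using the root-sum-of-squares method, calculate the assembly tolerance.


RSS = sqrt(0.386^2 + 0.294^2 + 0.086^2 + 0.465^2 + 0.176^2)
= sqrt(0.490029)
= 0.7000

0.7000


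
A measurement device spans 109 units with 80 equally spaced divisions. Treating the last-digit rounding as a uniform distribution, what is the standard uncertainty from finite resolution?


resolution = range / divisions
resolution = 109 / 80 = 1.3625
u_res = resolution / (2*sqrt(3))
u_res = 1.3625 / 3.4641016
u_res = 0.3933

0.3933


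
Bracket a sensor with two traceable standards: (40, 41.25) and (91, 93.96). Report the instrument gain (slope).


slope = (y2 - y1) / (x2 - x1)
= (93.96 - 41.25) / (91 - 40)
= 52.7100 / 51
= 1.0335

1.0335


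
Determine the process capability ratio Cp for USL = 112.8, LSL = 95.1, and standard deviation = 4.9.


Cp = (USL - LSL) / (6 * sigma)
= (112.8 - 95.1) / (6 * 4.9)
= 17.7000 / 29.4000
= 0.6020

0.6020


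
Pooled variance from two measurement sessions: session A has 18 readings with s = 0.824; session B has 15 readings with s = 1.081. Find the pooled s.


s_p = sqrt(((n1-1)*s1^2 + (n2-1)*s2^2) / (n1+n2-2))
numerator = (18-1)*0.824^2 + (15-1)*1.081^2 = 11.542592 + 16.359854 = 27.902446
denominator = 18 + 15 - 2 = 31
s_p^2 = 27.902446 / 31 = 0.9000789
s_p = sqrt(0.9000789) = 0.9487

0.9487


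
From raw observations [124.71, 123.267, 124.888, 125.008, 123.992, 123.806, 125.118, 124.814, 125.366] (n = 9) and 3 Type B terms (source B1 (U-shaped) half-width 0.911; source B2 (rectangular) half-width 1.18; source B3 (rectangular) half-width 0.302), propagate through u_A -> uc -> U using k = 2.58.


mean = (124.71 + 123.267 + 124.888 + 125.008 + 123.992 + 123.806 + 125.118 + 124.814 + 125.366) / 9 = 124.5521111
s = sqrt(sum((x - mean)^2)/(n-1)) = 0.69988686
u_A = s / sqrt(n) = 0.69988686 / sqrt(9) = 0.23329562
u_B1 = 0.911 / sqrt(2) = 0.64417428
u_B2 = 1.18 / sqrt(3) = 0.68127332
u_B3 = 0.302 / sqrt(3) = 0.17435978
uc = sqrt(0.23329562^2 + 0.64417428^2 + 0.68127332^2 + 0.17435978^2) = 0.9817953
U = k * uc = 2.58 * 0.9817953
U = 2.5330

2.5330


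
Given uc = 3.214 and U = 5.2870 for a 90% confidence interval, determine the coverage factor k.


k = U / uc
k = 5.2870 / 3.214
k = 1.645

1.645


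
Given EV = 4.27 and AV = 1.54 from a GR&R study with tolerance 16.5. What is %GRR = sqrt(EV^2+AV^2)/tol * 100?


GRR = sqrt(EV^2 + AV^2) = sqrt(4.27^2 + 1.54^2) = 4.539218
%GRR = GRR / tol * 100 = 4.539218 / 16.5 * 100
%GRR = 27.5104

27.5104


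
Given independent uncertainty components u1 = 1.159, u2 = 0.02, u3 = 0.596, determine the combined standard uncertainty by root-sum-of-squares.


uc = sqrt(1.159^2 + 0.02^2 + 0.596^2)
uc = sqrt(1.698897)
uc = 1.3034

1.3034


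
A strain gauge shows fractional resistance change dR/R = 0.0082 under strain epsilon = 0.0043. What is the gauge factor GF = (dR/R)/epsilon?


GF = (dR/R) / epsilon
= 0.0082 / 0.0043
= 1.9070

1.9070


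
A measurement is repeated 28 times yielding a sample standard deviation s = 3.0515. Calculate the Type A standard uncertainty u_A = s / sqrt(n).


u_A = s / sqrt(n)
u_A = 3.0515 / sqrt(28)
u_A = 3.0515 / 5.2915026
u_A = 0.5767

0.5767


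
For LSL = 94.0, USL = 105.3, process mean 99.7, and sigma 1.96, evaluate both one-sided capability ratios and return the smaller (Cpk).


Cpu = (USL - mean) / (3*sigma) = (105.3 - 99.7) / (3*1.96) = 0.9524
Cpl = (mean - LSL) / (3*sigma) = (99.7 - 94.0) / (3*1.96) = 0.9694
Cpk = min(Cpu, Cpl) = 0.9524

0.9524


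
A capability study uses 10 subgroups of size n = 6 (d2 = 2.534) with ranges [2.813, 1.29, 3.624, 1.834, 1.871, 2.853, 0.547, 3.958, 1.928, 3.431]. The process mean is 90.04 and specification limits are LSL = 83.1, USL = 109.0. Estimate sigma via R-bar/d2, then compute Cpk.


R_bar = (2.813 + 1.29 + 3.624 + 1.834 + 1.871 + 2.853 + 0.547 + 3.958 + 1.928 + 3.431) / 10 = 2.4149
sigma = R_bar / d2 = 2.4149 / 2.534 = 0.95299921
Cp = (USL - LSL)/(6*sigma) = (109.0 - 83.1)/(6*0.95299921) = 4.5296
Cpu = (109.0 - 90.04)/(3*0.95299921) = 6.6317
Cpl = (90.04 - 83.1)/(3*0.95299921) = 2.4274
Cpk = min(Cpu, Cpl) = 2.4274

2.4274


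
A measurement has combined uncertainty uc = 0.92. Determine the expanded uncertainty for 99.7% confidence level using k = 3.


U = k * uc
U = 3 * 0.92
U = 2.7600

2.7600


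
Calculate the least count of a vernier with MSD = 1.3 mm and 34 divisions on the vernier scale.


LC = MSD / n_div
= 1.3 / 34
= 0.0382

0.0382


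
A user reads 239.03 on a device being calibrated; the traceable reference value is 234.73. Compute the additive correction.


Correction = standard - reading
= 234.73 - 239.03
= -4.3000

-4.3000


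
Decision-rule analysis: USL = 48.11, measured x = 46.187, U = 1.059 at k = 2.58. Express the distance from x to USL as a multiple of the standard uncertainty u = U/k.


u = U / k = 1.059 / 2.58 = 0.41046512
margin = |USL - x| = |48.11 - 46.187| = 1.923
z = margin / u = 1.923 / 0.41046512
z = 4.6849

4.6849


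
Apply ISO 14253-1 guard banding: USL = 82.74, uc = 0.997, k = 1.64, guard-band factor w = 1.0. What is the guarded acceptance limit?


U = k * uc = 1.64 * 0.997 = 1.63508
guard band g = w * U = 1.0 * 1.63508 = 1.63508
AL = USL - g = 82.74 - 1.63508
AL = 81.1049

81.1049


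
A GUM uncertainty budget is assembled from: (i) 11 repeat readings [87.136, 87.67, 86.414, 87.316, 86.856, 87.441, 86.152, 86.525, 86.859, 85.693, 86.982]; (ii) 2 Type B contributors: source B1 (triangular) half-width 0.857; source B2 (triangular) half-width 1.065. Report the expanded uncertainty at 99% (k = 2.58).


mean = (87.136 + 87.67 + 86.414 + 87.316 + 86.856 + 87.441 + 86.152 + 86.525 + 86.859 + 85.693 + 86.982) / 11 = 86.82218182
s = sqrt(sum((x - mean)^2)/(n-1)) = 0.58747218
u_A = s / sqrt(n) = 0.58747218 / sqrt(11) = 0.17712953
u_B1 = 0.857 / sqrt(6) = 0.34986878
u_B2 = 1.065 / sqrt(6) = 0.43478443
uc = sqrt(0.17712953^2 + 0.34986878^2 + 0.43478443^2) = 0.58550878
U = k * uc = 2.58 * 0.58550878
U = 1.5106

1.5106


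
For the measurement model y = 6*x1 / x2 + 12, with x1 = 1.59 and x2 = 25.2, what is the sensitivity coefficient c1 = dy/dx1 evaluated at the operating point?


y = 6*x1 / x2 + 12
dy/dx1 = 6/x2
Evaluate at x2 = 25.2: c1 = 6 / 25.2
c1 = 0.2381

0.2381


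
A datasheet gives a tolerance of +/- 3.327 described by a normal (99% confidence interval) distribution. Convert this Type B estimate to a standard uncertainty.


u_B = half_width / 2.576
u_B = 3.327 / 2.576
u_B = 1.2915

1.2915


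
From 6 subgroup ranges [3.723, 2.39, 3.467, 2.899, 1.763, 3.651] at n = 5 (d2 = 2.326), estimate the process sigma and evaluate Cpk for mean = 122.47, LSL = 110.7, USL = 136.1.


R_bar = (3.723 + 2.39 + 3.467 + 2.899 + 1.763 + 3.651) / 6 = 2.9821667
sigma = R_bar / d2 = 2.9821667 / 2.326 = 1.2821009
Cp = (USL - LSL)/(6*sigma) = (136.1 - 110.7)/(6*1.2821009) = 3.3019
Cpu = (136.1 - 122.47)/(3*1.2821009) = 3.5437
Cpl = (122.47 - 110.7)/(3*1.2821009) = 3.0601
Cpk = min(Cpu, Cpl) = 3.0601

3.0601


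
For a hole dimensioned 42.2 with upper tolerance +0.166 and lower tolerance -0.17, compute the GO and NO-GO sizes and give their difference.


GO = nominal - lower_tol (smallest hole = maximum material condition)
GO = 42.2 - 0.17 = 42.03
NO-GO = nominal + upper_tol (largest hole = least material condition)
NO-GO = 42.2 + 0.166 = 42.366
spread = NO-GO - GO = 42.366 - 42.03 = 0.3360

0.3360


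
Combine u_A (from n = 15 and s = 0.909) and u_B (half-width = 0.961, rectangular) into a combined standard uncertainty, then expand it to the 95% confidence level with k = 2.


u_A = s / sqrt(n) = 0.909 / sqrt(15) = 0.23470279
u_B = half_width / sqrt(3) = 0.961 / sqrt(3) = 0.55483361
uc = sqrt(u_A^2 + u_B^2) = sqrt(0.23470279^2 + 0.55483361^2) = 0.60243318
U = k * uc = 2 * 0.60243318
U = 1.2049

1.2049


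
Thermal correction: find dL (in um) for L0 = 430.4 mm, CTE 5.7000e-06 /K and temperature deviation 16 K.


dL = L * alpha * dT
= 430.4 * 5.7000e-06 * 16
= 0.0392525 mm
dL_um = 0.0392525 * 1000 = 39.2525 um

39.2525


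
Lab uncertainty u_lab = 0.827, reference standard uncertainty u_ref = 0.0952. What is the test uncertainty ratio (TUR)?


TUR = u_lab / u_ref
= 0.827 / 0.0952
= 8.6870

8.6870


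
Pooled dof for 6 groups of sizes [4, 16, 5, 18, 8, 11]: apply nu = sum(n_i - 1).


nu = sum_i (n_i - 1)
nu = ((4 - 1) + (16 - 1) + (5 - 1) + (18 - 1) + (8 - 1) + (11 - 1))
nu = 3 + 15 + 4 + 17 + 7 + 10
nu = 56

56


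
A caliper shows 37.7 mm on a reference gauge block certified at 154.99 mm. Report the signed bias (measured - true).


Systematic error = measured - true
= 37.7 - 154.99
= -117.2900

-117.2900


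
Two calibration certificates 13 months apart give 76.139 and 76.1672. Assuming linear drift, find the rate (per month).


rate = (v2 - v1) / months
= (76.1672 - 76.139) / 13
= 0.0282 / 13
= 0.0022

0.0022


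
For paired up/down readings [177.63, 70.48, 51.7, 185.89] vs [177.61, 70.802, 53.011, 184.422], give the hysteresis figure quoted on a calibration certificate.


|177.63 - 177.61| = 0.0200
|70.48 - 70.802| = 0.3220
|51.7 - 53.011| = 1.3110
|185.89 - 184.422| = 1.4680
hysteresis = max(diffs) = 1.4680

1.4680


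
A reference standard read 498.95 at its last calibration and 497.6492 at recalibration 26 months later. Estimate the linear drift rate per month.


rate = (v2 - v1) / months
= (497.6492 - 498.95) / 26
= -1.3008 / 26
= -0.0500

-0.0500


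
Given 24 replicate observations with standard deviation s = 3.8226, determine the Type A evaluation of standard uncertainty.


u_A = s / sqrt(n)
u_A = 3.8226 / sqrt(24)
u_A = 3.8226 / 4.8989795
u_A = 0.7803

0.7803


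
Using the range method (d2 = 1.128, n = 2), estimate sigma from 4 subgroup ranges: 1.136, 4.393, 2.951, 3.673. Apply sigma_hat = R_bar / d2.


R_bar = (1.136 + 4.393 + 2.951 + 3.673) / 4
R_bar = 12.153 / 4 = 3.03825
sigma_hat = R_bar / d2 = 3.03825 / 1.128 = 2.6935

2.6935


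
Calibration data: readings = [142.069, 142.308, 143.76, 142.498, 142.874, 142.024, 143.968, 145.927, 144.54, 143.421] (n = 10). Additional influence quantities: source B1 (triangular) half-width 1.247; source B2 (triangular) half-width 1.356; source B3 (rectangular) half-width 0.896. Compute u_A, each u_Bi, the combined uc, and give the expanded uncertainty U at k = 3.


mean = (142.069 + 142.308 + 143.76 + 142.498 + 142.874 + 142.024 + 143.968 + 145.927 + 144.54 + 143.421) / 10 = 143.3389
s = sqrt(sum((x - mean)^2)/(n-1)) = 1.2493706
u_A = s / sqrt(n) = 1.2493706 / sqrt(10) = 0.39508567
u_B1 = 1.247 / sqrt(6) = 0.50908562
u_B2 = 1.356 / sqrt(6) = 0.55358468
u_B3 = 0.896 / sqrt(3) = 0.51730584
uc = sqrt(0.39508567^2 + 0.50908562^2 + 0.55358468^2 + 0.51730584^2) = 0.99464676
U = k * uc = 3 * 0.99464676
U = 2.9839

2.9839


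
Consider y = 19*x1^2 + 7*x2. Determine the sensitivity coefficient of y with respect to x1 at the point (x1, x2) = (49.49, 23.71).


y = 19*x1^2 + 7*x2
dy/dx1 = 2*19*x1
Evaluate at x1 = 49.49: c1 = 38 * 49.49
c1 = 1880.6200

1880.6200


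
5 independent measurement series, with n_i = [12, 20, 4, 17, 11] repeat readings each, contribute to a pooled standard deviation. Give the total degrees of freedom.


nu = sum_i (n_i - 1)
nu = ((12 - 1) + (20 - 1) + (4 - 1) + (17 - 1) + (11 - 1))
nu = 11 + 19 + 3 + 16 + 10
nu = 59

59


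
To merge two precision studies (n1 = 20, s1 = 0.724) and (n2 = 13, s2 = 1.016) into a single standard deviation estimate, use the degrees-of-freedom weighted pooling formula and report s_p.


s_p = sqrt(((n1-1)*s1^2 + (n2-1)*s2^2) / (n1+n2-2))
numerator = (20-1)*0.724^2 + (13-1)*1.016^2 = 9.959344 + 12.387072 = 22.346416
denominator = 20 + 13 - 2 = 31
s_p^2 = 22.346416 / 31 = 0.72085213
s_p = sqrt(0.72085213) = 0.8490

0.8490


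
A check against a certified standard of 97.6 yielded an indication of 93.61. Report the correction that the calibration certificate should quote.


Correction = standard - reading
= 97.6 - 93.61
= 3.9900

3.9900


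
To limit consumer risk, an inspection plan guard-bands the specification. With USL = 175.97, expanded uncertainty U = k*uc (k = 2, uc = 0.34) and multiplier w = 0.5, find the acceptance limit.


U = k * uc = 2 * 0.34 = 0.68
guard band g = w * U = 0.5 * 0.68 = 0.34
AL = USL - g = 175.97 - 0.34
AL = 175.6300

175.6300


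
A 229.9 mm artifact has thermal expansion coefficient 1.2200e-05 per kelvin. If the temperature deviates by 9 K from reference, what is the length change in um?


dL = L * alpha * dT
= 229.9 * 1.2200e-05 * 9
= 0.0252430 mm
dL_um = 0.0252430 * 1000 = 25.2430 um

25.2430


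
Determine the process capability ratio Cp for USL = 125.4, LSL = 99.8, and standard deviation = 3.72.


Cp = (USL - LSL) / (6 * sigma)
= (125.4 - 99.8) / (6 * 3.72)
= 25.6000 / 22.3200
= 1.1470

1.1470


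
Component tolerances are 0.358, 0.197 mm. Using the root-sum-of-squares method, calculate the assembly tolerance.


RSS = sqrt(0.358^2 + 0.197^2)
= sqrt(0.166973)
= 0.4086

0.4086


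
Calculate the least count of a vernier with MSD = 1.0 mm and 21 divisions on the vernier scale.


LC = MSD / n_div
= 1.0 / 21
= 0.0476

0.0476


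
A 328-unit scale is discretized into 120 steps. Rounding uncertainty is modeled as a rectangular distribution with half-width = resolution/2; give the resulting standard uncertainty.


resolution = range / divisions
resolution = 328 / 120 = 2.7333333
u_res = resolution / (2*sqrt(3))
u_res = 2.7333333 / 3.4641016
u_res = 0.7890

0.7890


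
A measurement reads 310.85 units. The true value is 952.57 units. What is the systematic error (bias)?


Systematic error = measured - true
= 310.85 - 952.57
= -641.7200

-641.7200


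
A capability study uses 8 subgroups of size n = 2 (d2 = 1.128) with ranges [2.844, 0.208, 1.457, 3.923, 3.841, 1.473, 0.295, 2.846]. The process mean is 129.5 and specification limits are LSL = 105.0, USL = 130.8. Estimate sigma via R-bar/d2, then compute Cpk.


R_bar = (2.844 + 0.208 + 1.457 + 3.923 + 3.841 + 1.473 + 0.295 + 2.846) / 8 = 2.110875
sigma = R_bar / d2 = 2.110875 / 1.128 = 1.8713431
Cp = (USL - LSL)/(6*sigma) = (130.8 - 105.0)/(6*1.8713431) = 2.2978
Cpu = (130.8 - 129.5)/(3*1.8713431) = 0.2316
Cpl = (129.5 - 105.0)/(3*1.8713431) = 4.3641
Cpk = min(Cpu, Cpl) = 0.2316

0.2316


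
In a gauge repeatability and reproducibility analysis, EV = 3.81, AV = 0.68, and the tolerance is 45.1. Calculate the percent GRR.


GRR = sqrt(EV^2 + AV^2) = sqrt(3.81^2 + 0.68^2) = 3.8702067
%GRR = GRR / tol * 100 = 3.8702067 / 45.1 * 100
%GRR = 8.5814

8.5814


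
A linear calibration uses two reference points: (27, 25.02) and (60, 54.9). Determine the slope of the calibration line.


slope = (y2 - y1) / (x2 - x1)
= (54.9 - 25.02) / (60 - 27)
= 29.8800 / 33
= 0.9055

0.9055


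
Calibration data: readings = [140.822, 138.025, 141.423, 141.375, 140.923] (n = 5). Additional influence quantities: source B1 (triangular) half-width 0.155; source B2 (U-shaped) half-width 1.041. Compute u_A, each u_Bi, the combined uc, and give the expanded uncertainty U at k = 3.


mean = (140.822 + 138.025 + 141.423 + 141.375 + 140.923) / 5 = 140.5136
s = sqrt(sum((x - mean)^2)/(n-1)) = 1.4164098
u_A = s / sqrt(n) = 1.4164098 / sqrt(5) = 0.63343772
u_B1 = 0.155 / sqrt(6) = 0.063278485
u_B2 = 1.041 / sqrt(2) = 0.73609816
uc = sqrt(0.63343772^2 + 0.063278485^2 + 0.73609816^2) = 0.97318447
U = k * uc = 3 * 0.97318447
U = 2.9196

2.9196


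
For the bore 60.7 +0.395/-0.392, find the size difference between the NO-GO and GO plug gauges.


GO = nominal - lower_tol (smallest hole = maximum material condition)
GO = 60.7 - 0.392 = 60.308
NO-GO = nominal + upper_tol (largest hole = least material condition)
NO-GO = 60.7 + 0.395 = 61.095
spread = NO-GO - GO = 61.095 - 60.308 = 0.7870

0.7870


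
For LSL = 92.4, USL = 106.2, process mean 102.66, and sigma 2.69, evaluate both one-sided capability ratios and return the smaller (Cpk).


Cpu = (USL - mean) / (3*sigma) = (106.2 - 102.66) / (3*2.69) = 0.4387
Cpl = (mean - LSL) / (3*sigma) = (102.66 - 92.4) / (3*2.69) = 1.2714
Cpk = min(Cpu, Cpl) = 0.4387

0.4387


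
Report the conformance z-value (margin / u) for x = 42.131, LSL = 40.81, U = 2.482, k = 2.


u = U / k = 2.482 / 2 = 1.241
margin = |LSL - x| = |40.81 - 42.131| = 1.321
z = margin / u = 1.321 / 1.241
z = 1.0645

1.0645


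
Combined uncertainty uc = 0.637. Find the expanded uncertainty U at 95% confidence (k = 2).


U = k * uc
U = 2 * 0.637
U = 1.2740

1.2740


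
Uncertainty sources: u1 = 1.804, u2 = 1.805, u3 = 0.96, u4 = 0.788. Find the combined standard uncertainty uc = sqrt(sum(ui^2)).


uc = sqrt(1.804^2 + 1.805^2 + 0.96^2 + 0.788^2)
uc = sqrt(8.054985)
uc = 2.8381

2.8381


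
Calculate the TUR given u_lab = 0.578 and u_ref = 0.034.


TUR = u_lab / u_ref
= 0.578 / 0.034
= 17.0000

17.0000


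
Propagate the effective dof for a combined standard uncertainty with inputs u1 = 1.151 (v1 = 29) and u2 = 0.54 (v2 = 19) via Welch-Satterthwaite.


uc = sqrt(u1^2 + u2^2) = sqrt(1.151^2 + 0.54^2) = 1.2713776
v_eff = uc^4 / (u1^4/v1 + u2^4/v2)
= 1.2713776^4 / (1.151^4/29 + 0.54^4/19)
= 2.6127522 / 0.064995903
v_eff = 40.1987

40.1987


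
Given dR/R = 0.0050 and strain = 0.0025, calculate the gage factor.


GF = (dR/R) / epsilon
= 0.0050 / 0.0025
= 2.0000

2.0000


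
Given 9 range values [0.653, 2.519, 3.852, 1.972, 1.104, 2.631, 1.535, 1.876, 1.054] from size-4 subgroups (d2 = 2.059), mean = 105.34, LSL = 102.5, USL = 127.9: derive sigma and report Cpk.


R_bar = (0.653 + 2.519 + 3.852 + 1.972 + 1.104 + 2.631 + 1.535 + 1.876 + 1.054) / 9 = 1.9106667
sigma = R_bar / d2 = 1.9106667 / 2.059 = 0.92795857
Cp = (USL - LSL)/(6*sigma) = (127.9 - 102.5)/(6*0.92795857) = 4.5620
Cpu = (127.9 - 105.34)/(3*0.92795857) = 8.1038
Cpl = (105.34 - 102.5)/(3*0.92795857) = 1.0202
Cpk = min(Cpu, Cpl) = 1.0202

1.0202


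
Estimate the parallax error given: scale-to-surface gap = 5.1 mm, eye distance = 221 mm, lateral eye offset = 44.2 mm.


error = h * offset / d
= 5.1 * 44.2 / 221
= 1.0200

1.0200


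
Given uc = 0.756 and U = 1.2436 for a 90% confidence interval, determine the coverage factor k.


k = U / uc
k = 1.2436 / 0.756
k = 1.645

1.645


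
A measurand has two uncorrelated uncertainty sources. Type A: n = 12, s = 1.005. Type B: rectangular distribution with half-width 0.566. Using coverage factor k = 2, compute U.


u_A = s / sqrt(n) = 1.005 / sqrt(12) = 0.29011851
u_B = half_width / sqrt(3) = 0.566 / sqrt(3) = 0.32678025
uc = sqrt(u_A^2 + u_B^2) = sqrt(0.29011851^2 + 0.32678025^2) = 0.43698293
U = k * uc = 2 * 0.43698293
U = 0.8740

0.8740


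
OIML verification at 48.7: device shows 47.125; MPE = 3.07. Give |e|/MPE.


e = indication - reference = 47.125 - 48.7 = -1.5750
|e| = 1.5750
ratio = |e| / MPE = 1.5750 / 3.07
ratio = 0.5130

0.5130


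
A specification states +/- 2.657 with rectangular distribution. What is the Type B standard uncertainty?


u_B = half_width / sqrt(3)
u_B = 2.657 / 1.7320508
u_B = 1.5340

1.5340


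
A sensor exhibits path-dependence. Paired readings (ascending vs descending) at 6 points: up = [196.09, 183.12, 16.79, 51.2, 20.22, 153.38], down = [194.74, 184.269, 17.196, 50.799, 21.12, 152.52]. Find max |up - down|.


|196.09 - 194.74| = 1.3500
|183.12 - 184.269| = 1.1490
|16.79 - 17.196| = 0.4060
|51.2 - 50.799| = 0.4010
|20.22 - 21.12| = 0.9000
|153.38 - 152.52| = 0.8600
hysteresis = max(diffs) = 1.3500

1.3500


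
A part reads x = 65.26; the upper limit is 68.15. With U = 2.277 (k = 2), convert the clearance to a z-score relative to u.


u = U / k = 2.277 / 2 = 1.1385
margin = |USL - x| = |68.15 - 65.26| = 2.89
z = margin / u = 2.89 / 1.1385
z = 2.5384

2.5384


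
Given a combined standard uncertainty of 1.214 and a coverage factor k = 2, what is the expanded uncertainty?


U = k * uc
U = 2 * 1.214
U = 2.4280

2.4280


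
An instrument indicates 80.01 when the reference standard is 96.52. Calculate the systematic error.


Systematic error = measured - true
= 80.01 - 96.52
= -16.5100

-16.5100


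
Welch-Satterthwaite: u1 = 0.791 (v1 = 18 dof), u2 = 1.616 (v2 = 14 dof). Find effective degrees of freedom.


uc = sqrt(u1^2 + u2^2) = sqrt(0.791^2 + 1.616^2) = 1.7992045
v_eff = uc^4 / (u1^4/v1 + u2^4/v2)
= 1.7992045^4 / (0.791^4/18 + 1.616^4/14)
= 10.479055 / 0.50887031
v_eff = 20.5928

20.5928


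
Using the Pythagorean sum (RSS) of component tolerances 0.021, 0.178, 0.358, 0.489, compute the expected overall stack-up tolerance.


RSS = sqrt(0.021^2 + 0.178^2 + 0.358^2 + 0.489^2)
= sqrt(0.39941)
= 0.6320

0.6320


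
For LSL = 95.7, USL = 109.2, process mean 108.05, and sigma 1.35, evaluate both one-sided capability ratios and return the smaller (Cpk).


Cpu = (USL - mean) / (3*sigma) = (109.2 - 108.05) / (3*1.35) = 0.2840
Cpl = (mean - LSL) / (3*sigma) = (108.05 - 95.7) / (3*1.35) = 3.0494
Cpk = min(Cpu, Cpl) = 0.2840

0.2840


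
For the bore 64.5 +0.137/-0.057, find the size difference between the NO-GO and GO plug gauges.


GO = nominal - lower_tol (smallest hole = maximum material condition)
GO = 64.5 - 0.057 = 64.443
NO-GO = nominal + upper_tol (largest hole = least material condition)
NO-GO = 64.5 + 0.137 = 64.637
spread = NO-GO - GO = 64.637 - 64.443 = 0.1940

0.1940


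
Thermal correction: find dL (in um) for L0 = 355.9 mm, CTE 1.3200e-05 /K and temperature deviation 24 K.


dL = L * alpha * dT
= 355.9 * 1.3200e-05 * 24
= 0.1127491 mm
dL_um = 0.1127491 * 1000 = 112.7491 um

112.7491


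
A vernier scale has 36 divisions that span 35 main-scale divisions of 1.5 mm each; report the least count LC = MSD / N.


LC = MSD / n_div
= 1.5 / 36
= 0.0417

0.0417


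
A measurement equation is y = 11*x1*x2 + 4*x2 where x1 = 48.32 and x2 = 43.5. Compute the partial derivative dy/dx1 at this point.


y = 11*x1*x2 + 4*x2
dy/dx1 = 11*x2
Evaluate at x2 = 43.5: c1 = 11 * 43.5
c1 = 478.5000

478.5000


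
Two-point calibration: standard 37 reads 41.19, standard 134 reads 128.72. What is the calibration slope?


slope = (y2 - y1) / (x2 - x1)
= (128.72 - 41.19) / (134 - 37)
= 87.5300 / 97
= 0.9024

0.9024


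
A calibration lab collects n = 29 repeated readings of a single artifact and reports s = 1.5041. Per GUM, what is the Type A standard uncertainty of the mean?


u_A = s / sqrt(n)
u_A = 1.5041 / sqrt(29)
u_A = 1.5041 / 5.3851648
u_A = 0.2793

0.2793


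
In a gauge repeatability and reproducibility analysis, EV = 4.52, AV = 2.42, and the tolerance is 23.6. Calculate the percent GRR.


GRR = sqrt(EV^2 + AV^2) = sqrt(4.52^2 + 2.42^2) = 5.1270654
%GRR = GRR / tol * 100 = 5.1270654 / 23.6 * 100
%GRR = 21.7249

21.7249


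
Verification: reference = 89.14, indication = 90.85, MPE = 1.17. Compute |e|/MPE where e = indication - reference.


e = indication - reference = 90.85 - 89.14 = 1.7100
|e| = 1.7100
ratio = |e| / MPE = 1.7100 / 1.17
ratio = 1.4615

1.4615


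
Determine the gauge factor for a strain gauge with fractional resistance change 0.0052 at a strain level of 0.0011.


GF = (dR/R) / epsilon
= 0.0052 / 0.0011
= 4.7273

4.7273


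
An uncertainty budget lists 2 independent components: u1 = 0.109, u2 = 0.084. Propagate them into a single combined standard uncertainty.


uc = sqrt(0.109^2 + 0.084^2)
uc = sqrt(0.018937)
uc = 0.1376

0.1376


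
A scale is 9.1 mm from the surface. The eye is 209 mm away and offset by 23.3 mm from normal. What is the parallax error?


error = h * offset / d
= 9.1 * 23.3 / 209
= 1.0145

1.0145


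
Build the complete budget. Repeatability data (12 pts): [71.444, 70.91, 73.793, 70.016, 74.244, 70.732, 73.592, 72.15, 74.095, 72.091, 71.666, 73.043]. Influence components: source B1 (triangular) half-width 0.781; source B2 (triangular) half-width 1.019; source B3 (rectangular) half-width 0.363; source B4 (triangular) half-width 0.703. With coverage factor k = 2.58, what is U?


mean = (71.444 + 70.91 + 73.793 + 70.016 + 74.244 + 70.732 + 73.592 + 72.15 + 74.095 + 72.091 + 71.666 + 73.043) / 12 = 72.31466667
s = sqrt(sum((x - mean)^2)/(n-1)) = 1.4224561
u_A = s / sqrt(n) = 1.4224561 / sqrt(12) = 0.41062771
u_B1 = 0.781 / sqrt(6) = 0.31884191
u_B2 = 1.019 / sqrt(6) = 0.41600501
u_B3 = 0.363 / sqrt(3) = 0.20957815
u_B4 = 0.703 / sqrt(6) = 0.28699855
uc = sqrt(0.41062771^2 + 0.31884191^2 + 0.41600501^2 + 0.20957815^2 + 0.28699855^2) = 0.75473612
U = k * uc = 2.58 * 0.75473612
U = 1.9472

1.9472


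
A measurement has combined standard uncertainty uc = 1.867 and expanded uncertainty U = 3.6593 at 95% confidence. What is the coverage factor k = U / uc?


k = U / uc
k = 3.6593 / 1.867
k = 1.96

1.96


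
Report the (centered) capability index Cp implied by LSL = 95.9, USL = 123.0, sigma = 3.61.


Cp = (USL - LSL) / (6 * sigma)
= (123.0 - 95.9) / (6 * 3.61)
= 27.1000 / 21.6600
= 1.2512

1.2512


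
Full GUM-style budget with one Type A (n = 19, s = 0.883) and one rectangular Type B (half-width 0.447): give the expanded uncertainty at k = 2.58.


u_A = s / sqrt(n) = 0.883 / sqrt(19) = 0.20257409
u_B = half_width / sqrt(3) = 0.447 / sqrt(3) = 0.25807557
uc = sqrt(u_A^2 + u_B^2) = sqrt(0.20257409^2 + 0.25807557^2) = 0.32808423
U = k * uc = 2.58 * 0.32808423
U = 0.8465

0.8465


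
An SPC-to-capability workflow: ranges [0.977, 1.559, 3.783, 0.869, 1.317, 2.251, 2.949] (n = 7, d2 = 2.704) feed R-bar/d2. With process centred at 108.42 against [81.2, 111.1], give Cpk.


R_bar = (0.977 + 1.559 + 3.783 + 0.869 + 1.317 + 2.251 + 2.949) / 7 = 1.9578571
sigma = R_bar / d2 = 1.9578571 / 2.704 = 0.72405958
Cp = (USL - LSL)/(6*sigma) = (111.1 - 81.2)/(6*0.72405958) = 6.8825
Cpu = (111.1 - 108.42)/(3*0.72405958) = 1.2338
Cpl = (108.42 - 81.2)/(3*0.72405958) = 12.5312
Cpk = min(Cpu, Cpl) = 1.2338

1.2338


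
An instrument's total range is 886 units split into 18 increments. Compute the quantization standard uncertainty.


resolution = range / divisions
resolution = 886 / 18 = 49.222222
u_res = resolution / (2*sqrt(3))
u_res = 49.222222 / 3.4641016
u_res = 14.2092

14.2092


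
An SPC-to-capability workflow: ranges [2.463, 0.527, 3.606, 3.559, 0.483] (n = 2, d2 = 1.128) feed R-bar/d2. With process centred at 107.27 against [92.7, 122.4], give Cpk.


R_bar = (2.463 + 0.527 + 3.606 + 3.559 + 0.483) / 5 = 2.1276
sigma = R_bar / d2 = 2.1276 / 1.128 = 1.8861702
Cp = (USL - LSL)/(6*sigma) = (122.4 - 92.7)/(6*1.8861702) = 2.6244
Cpu = (122.4 - 107.27)/(3*1.8861702) = 2.6738
Cpl = (107.27 - 92.7)/(3*1.8861702) = 2.5749
Cpk = min(Cpu, Cpl) = 2.5749

2.5749


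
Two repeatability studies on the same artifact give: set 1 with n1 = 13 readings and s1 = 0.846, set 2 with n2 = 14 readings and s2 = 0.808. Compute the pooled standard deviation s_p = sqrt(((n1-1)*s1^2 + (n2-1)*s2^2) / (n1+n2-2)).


s_p = sqrt(((n1-1)*s1^2 + (n2-1)*s2^2) / (n1+n2-2))
numerator = (13-1)*0.846^2 + (14-1)*0.808^2 = 8.588592 + 8.487232 = 17.075824
denominator = 13 + 14 - 2 = 25
s_p^2 = 17.075824 / 25 = 0.68303296
s_p = sqrt(0.68303296) = 0.8265

0.8265


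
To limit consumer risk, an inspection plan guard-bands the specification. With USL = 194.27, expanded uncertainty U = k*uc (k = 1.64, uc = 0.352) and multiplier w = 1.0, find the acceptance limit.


U = k * uc = 1.64 * 0.352 = 0.57728
guard band g = w * U = 1.0 * 0.57728 = 0.57728
AL = USL - g = 194.27 - 0.57728
AL = 193.6927

193.6927


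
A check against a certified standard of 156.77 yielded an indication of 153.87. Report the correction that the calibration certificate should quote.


Correction = standard - reading
= 156.77 - 153.87
= 2.9000

2.9000


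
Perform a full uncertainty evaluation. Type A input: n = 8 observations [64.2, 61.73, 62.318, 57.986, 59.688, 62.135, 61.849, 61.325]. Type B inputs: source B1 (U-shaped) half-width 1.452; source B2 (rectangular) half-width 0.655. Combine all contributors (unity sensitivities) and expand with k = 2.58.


mean = (64.2 + 61.73 + 62.318 + 57.986 + 59.688 + 62.135 + 61.849 + 61.325) / 8 = 61.403875
s = sqrt(sum((x - mean)^2)/(n-1)) = 1.8564673
u_A = s / sqrt(n) = 1.8564673 / sqrt(8) = 0.65636031
u_B1 = 1.452 / sqrt(2) = 1.026719
u_B2 = 0.655 / sqrt(3) = 0.37816443
uc = sqrt(0.65636031^2 + 1.026719^2 + 0.37816443^2) = 1.2759189
U = k * uc = 2.58 * 1.2759189
U = 3.2919

3.2919


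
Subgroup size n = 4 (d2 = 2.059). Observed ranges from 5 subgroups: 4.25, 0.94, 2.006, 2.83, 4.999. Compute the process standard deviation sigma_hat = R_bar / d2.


R_bar = (4.25 + 0.94 + 2.006 + 2.83 + 4.999) / 5
R_bar = 15.025 / 5 = 3.005
sigma_hat = R_bar / d2 = 3.005 / 2.059 = 1.4594

1.4594


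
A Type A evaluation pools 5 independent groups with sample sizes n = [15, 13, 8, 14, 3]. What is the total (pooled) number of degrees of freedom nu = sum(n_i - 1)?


nu = sum_i (n_i - 1)
nu = ((15 - 1) + (13 - 1) + (8 - 1) + (14 - 1) + (3 - 1))
nu = 14 + 12 + 7 + 13 + 2
nu = 48

48


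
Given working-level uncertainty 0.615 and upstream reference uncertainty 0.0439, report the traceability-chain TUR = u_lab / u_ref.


TUR = u_lab / u_ref
= 0.615 / 0.0439
= 14.0091

14.0091


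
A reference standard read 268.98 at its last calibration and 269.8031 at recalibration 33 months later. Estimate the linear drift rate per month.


rate = (v2 - v1) / months
= (269.8031 - 268.98) / 33
= 0.8231 / 33
= 0.0249

0.0249


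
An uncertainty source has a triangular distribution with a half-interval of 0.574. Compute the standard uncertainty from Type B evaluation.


u_B = half_width / sqrt(6)
u_B = 0.574 / 2.4494897
u_B = 0.2343

0.2343


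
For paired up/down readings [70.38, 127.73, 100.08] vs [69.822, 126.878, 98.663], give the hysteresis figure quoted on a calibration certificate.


|70.38 - 69.822| = 0.5580
|127.73 - 126.878| = 0.8520
|100.08 - 98.663| = 1.4170
hysteresis = max(diffs) = 1.4170

1.4170


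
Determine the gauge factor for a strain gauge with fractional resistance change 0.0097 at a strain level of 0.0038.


GF = (dR/R) / epsilon
= 0.0097 / 0.0038
= 2.5526

2.5526


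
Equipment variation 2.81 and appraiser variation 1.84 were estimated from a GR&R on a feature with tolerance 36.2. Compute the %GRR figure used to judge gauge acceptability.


GRR = sqrt(EV^2 + AV^2) = sqrt(2.81^2 + 1.84^2) = 3.3588242
%GRR = GRR / tol * 100 = 3.3588242 / 36.2 * 100
%GRR = 9.2785

9.2785


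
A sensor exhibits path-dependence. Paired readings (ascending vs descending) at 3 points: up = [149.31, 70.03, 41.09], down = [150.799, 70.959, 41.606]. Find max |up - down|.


|149.31 - 150.799| = 1.4890
|70.03 - 70.959| = 0.9290
|41.09 - 41.606| = 0.5160
hysteresis = max(diffs) = 1.4890

1.4890


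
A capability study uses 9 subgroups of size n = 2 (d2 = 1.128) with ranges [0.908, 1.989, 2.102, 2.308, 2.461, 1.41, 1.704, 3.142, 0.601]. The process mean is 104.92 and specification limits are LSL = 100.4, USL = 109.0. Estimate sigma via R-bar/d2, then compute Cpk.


R_bar = (0.908 + 1.989 + 2.102 + 2.308 + 2.461 + 1.41 + 1.704 + 3.142 + 0.601) / 9 = 1.8472222
sigma = R_bar / d2 = 1.8472222 / 1.128 = 1.6376083
Cp = (USL - LSL)/(6*sigma) = (109.0 - 100.4)/(6*1.6376083) = 0.8753
Cpu = (109.0 - 104.92)/(3*1.6376083) = 0.8305
Cpl = (104.92 - 100.4)/(3*1.6376083) = 0.9200
Cpk = min(Cpu, Cpl) = 0.8305

0.8305


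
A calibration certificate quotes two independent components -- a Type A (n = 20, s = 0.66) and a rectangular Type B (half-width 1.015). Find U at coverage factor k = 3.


u_A = s / sqrt(n) = 0.66 / sqrt(20) = 0.14758049
u_B = half_width / sqrt(3) = 1.015 / sqrt(3) = 0.58601052
uc = sqrt(u_A^2 + u_B^2) = sqrt(0.14758049^2 + 0.58601052^2) = 0.60430814
U = k * uc = 3 * 0.60430814
U = 1.8129

1.8129


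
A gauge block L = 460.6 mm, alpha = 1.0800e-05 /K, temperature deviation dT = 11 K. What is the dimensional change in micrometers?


dL = L * alpha * dT
= 460.6 * 1.0800e-05 * 11
= 0.0547193 mm
dL_um = 0.0547193 * 1000 = 54.7193 um

54.7193


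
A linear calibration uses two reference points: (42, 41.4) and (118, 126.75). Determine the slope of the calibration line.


slope = (y2 - y1) / (x2 - x1)
= (126.75 - 41.4) / (118 - 42)
= 85.3500 / 76
= 1.1230

1.1230


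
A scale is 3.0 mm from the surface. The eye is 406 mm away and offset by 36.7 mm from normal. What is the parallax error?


error = h * offset / d
= 3.0 * 36.7 / 406
= 0.2712

0.2712


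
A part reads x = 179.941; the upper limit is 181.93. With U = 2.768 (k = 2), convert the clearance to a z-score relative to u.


u = U / k = 2.768 / 2 = 1.384
margin = |USL - x| = |181.93 - 179.941| = 1.989
z = margin / u = 1.989 / 1.384
z = 1.4371

1.4371


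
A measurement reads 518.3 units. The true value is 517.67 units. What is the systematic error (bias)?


Systematic error = measured - true
= 518.3 - 517.67
= 0.6300

0.6300


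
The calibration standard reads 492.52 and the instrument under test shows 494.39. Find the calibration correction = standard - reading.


Correction = standard - reading
= 492.52 - 494.39
= -1.8700

-1.8700


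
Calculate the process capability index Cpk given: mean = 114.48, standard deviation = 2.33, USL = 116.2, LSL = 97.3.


Cpu = (USL - mean) / (3*sigma) = (116.2 - 114.48) / (3*2.33) = 0.2461
Cpl = (mean - LSL) / (3*sigma) = (114.48 - 97.3) / (3*2.33) = 2.4578
Cpk = min(Cpu, Cpl) = 0.2461

0.2461


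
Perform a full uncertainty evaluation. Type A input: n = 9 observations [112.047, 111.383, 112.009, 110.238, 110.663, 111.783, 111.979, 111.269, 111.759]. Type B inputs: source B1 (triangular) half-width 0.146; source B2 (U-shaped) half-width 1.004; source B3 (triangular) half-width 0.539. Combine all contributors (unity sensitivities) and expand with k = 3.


mean = (112.047 + 111.383 + 112.009 + 110.238 + 110.663 + 111.783 + 111.979 + 111.269 + 111.759) / 9 = 111.4588889
s = sqrt(sum((x - mean)^2)/(n-1)) = 0.64030783
u_A = s / sqrt(n) = 0.64030783 / sqrt(9) = 0.21343594
u_B1 = 0.146 / sqrt(6) = 0.05960425
u_B2 = 1.004 / sqrt(2) = 0.70993521
u_B3 = 0.539 / sqrt(6) = 0.22004583
uc = sqrt(0.21343594^2 + 0.05960425^2 + 0.70993521^2 + 0.22004583^2) = 0.77558735
U = k * uc = 3 * 0.77558735
U = 2.3268

2.3268


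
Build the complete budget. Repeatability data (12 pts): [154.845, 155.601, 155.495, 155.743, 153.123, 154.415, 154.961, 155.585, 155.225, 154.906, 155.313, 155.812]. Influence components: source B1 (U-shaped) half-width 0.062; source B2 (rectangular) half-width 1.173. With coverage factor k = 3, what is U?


mean = (154.845 + 155.601 + 155.495 + 155.743 + 153.123 + 154.415 + 154.961 + 155.585 + 155.225 + 154.906 + 155.313 + 155.812) / 12 = 155.0853333
s = sqrt(sum((x - mean)^2)/(n-1)) = 0.74594618
u_A = s / sqrt(n) = 0.74594618 / sqrt(12) = 0.21533611
u_B1 = 0.062 / sqrt(2) = 0.04384062
u_B2 = 1.173 / sqrt(3) = 0.67723187
uc = sqrt(0.21533611^2 + 0.04384062^2 + 0.67723187^2) = 0.71199343
U = k * uc = 3 * 0.71199343
U = 2.1360

2.1360


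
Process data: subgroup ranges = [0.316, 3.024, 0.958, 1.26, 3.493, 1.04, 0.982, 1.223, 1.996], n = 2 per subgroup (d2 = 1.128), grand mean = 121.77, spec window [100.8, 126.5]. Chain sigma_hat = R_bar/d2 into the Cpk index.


R_bar = (0.316 + 3.024 + 0.958 + 1.26 + 3.493 + 1.04 + 0.982 + 1.223 + 1.996) / 9 = 1.588
sigma = R_bar / d2 = 1.588 / 1.128 = 1.4078014
Cp = (USL - LSL)/(6*sigma) = (126.5 - 100.8)/(6*1.4078014) = 3.0426
Cpu = (126.5 - 121.77)/(3*1.4078014) = 1.1199
Cpl = (121.77 - 100.8)/(3*1.4078014) = 4.9652
Cpk = min(Cpu, Cpl) = 1.1199

1.1199
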